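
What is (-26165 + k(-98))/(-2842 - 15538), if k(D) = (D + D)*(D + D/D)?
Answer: 7153/18380 ≈ 0.38917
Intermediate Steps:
k(D) = 2*D*(1 + D) (k(D) = (2*D)*(D + 1) = (2*D)*(1 + D) = 2*D*(1 + D))
(-26165 + k(-98))/(-2842 - 15538) = (-26165 + 2*(-98)*(1 - 98))/(-2842 - 15538) = (-26165 + 2*(-98)*(-97))/(-18380) = (-26165 + 19012)*(-1/18380) = -7153*(-1/18380) = 7153/18380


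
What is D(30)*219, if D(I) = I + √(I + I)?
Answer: 6570 + 438*√15 ≈ 8266.4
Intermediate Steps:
D(I) = I + √2*√I (D(I) = I + √(2*I) = I + √2*√I)
D(30)*219 = (30 + √2*√30)*219 = (30 + 2*√15)*219 = 6570 + 438*√15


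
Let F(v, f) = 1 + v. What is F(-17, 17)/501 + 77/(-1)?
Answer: -38593/501 ≈ -77.032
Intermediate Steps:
F(-17, 17)/501 + 77/(-1) = (1 - 17)/501 + 77/(-1) = -16*1/501 + 77*(-1) = -16/501 - 77 = -38593/501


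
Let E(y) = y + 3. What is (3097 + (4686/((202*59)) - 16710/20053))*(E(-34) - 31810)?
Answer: -11781997404560228/119495827 ≈ -9.8598e+7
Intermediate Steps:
E(y) = 3 + y
(3097 + (4686/((202*59)) - 16710/20053))*(E(-34) - 31810) = (3097 + (4686/((202*59)) - 16710/20053))*((3 - 34) - 31810) = (3097 + (4686/11918 - 16710*1/20053))*(-31 - 31810) = (3097 + (4686*(1/11918) - 16710/20053))*(-31841) = (3097 + (2343/5959 - 16710/20053))*(-31841) = (3097 - 52590711/119495827)*(-31841) = (370025985508/119495827)*(-31841) = -11781997404560228/119495827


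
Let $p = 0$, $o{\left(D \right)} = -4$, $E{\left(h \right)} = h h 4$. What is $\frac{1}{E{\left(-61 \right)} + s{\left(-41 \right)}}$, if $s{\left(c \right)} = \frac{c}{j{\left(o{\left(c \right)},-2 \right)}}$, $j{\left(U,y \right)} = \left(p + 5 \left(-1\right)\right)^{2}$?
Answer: $\frac{25}{372059} \approx 6.7194 \cdot 10^{-5}$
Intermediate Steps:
$E{\left(h \right)} = 4 h^{2}$ ($E{\left(h \right)} = h^{2} \cdot 4 = 4 h^{2}$)
$j{\left(U,y \right)} = 25$ ($j{\left(U,y \right)} = \left(0 + 5 \left(-1\right)\right)^{2} = \left(0 - 5\right)^{2} = \left(-5\right)^{2} = 25$)
$s{\left(c \right)} = \frac{c}{25}$
$\frac{1}{E{\left(-61 \right)} + s{\left(-41 \right)}} = \frac{1}{4 \left(-61\right)^{2} + \frac{1}{25} \left(-41\right)} = \frac{1}{4 \cdot 3721 - \frac{41}{25}} = \frac{1}{14884 - \frac{41}{25}} = \frac{1}{\frac{372059}{25}} = \frac{25}{372059}$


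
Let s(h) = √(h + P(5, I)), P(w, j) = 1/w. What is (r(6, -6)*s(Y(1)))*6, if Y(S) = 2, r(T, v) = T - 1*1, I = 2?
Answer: 6*√55 ≈ 44.497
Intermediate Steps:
r(T, v) = -1 + T (r(T, v) = T - 1 = -1 + T)
s(h) = √(⅕ + h) (s(h) = √(h + 1/5) = √(h + ⅕) = √(⅕ + h))
(r(6, -6)*s(Y(1)))*6 = ((-1 + 6)*(√(5 + 25*2)/5))*6 = (5*(√(5 + 50)/5))*6 = (5*(√55/5))*6 = √55*6 = 6*√55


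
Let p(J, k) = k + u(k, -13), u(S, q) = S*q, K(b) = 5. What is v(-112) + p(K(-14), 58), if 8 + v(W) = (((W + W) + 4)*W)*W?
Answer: -2760384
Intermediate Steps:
p(J, k) = -12*k (p(J, k) = k + k*(-13) = k - 13*k = -12*k)
v(W) = -8 + W²*(4 + 2*W) (v(W) = -8 + (((W + W) + 4)*W)*W = -8 + ((2*W + 4)*W)*W = -8 + ((4 + 2*W)*W)*W = -8 + (W*(4 + 2*W))*W = -8 + W²*(4 + 2*W))
v(-112) + p(K(-14), 58) = (-8 + 2*(-112)³ + 4*(-112)²) - 12*58 = (-8 + 2*(-1404928) + 4*12544) - 696 = (-8 - 2809856 + 50176) - 696 = -2759688 - 696 = -2760384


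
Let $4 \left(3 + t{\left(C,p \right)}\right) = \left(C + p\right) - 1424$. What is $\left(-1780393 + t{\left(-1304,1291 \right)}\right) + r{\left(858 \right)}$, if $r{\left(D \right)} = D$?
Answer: $- \frac{7119589}{4} \approx -1.7799 \cdot 10^{6}$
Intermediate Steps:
$t{\left(C,p \right)} = -359 + \frac{C}{4} + \frac{p}{4}$ ($t{\left(C,p \right)} = -3 + \frac{\left(C + p\right) - 1424}{4} = -3 + \frac{-1424 + C + p}{4} = -3 + \left(-356 + \frac{C}{4} + \frac{p}{4}\right) = -359 + \frac{C}{4} + \frac{p}{4}$)
$\left(-1780393 + t{\left(-1304,1291 \right)}\right) + r{\left(858 \right)} = \left(-1780393 + \left(-359 + \frac{1}{4} \left(-1304\right) + \frac{1}{4} \cdot 1291\right)\right) + 858 = \left(-1780393 - \frac{1449}{4}\right) + 858 = - \frac{7123021}{4} + 858 = - \frac{7119589}{4}$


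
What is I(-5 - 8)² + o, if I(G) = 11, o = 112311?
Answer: 112432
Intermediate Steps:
I(-5 - 8)² + o = 11² + 112311 = 121 + 112311 = 112432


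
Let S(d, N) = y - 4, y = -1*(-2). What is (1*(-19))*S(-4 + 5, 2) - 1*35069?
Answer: -35031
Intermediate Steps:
y = 2
S(d, N) = -2 (S(d, N) = 2 - 4 = -2)
(1*(-19))*S(-4 + 5, 2) - 1*35069 = (1*(-19))*(-2) - 1*35069 = -19*(-2) - 35069 = 38 - 35069 = -35031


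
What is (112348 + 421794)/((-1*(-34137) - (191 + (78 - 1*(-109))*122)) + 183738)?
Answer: 267071/97435 ≈ 2.7410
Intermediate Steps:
(112348 + 421794)/((-1*(-34137) - (191 + (78 - 1*(-109))*122)) + 183738) = 534142/((34137 - (191 + (78 + 109)*122)) + 183738) = 534142/((34137 - (191 + 187*122)) + 183738) = 534142/((34137 - (191 + 22814)) + 183738) = 534142/((34137 - 1*23005) + 183738) = 534142/((34137 - 23005) + 183738) = 534142/(11132 + 183738) = 534142/194870 = 534142*(1/194870) = 267071/97435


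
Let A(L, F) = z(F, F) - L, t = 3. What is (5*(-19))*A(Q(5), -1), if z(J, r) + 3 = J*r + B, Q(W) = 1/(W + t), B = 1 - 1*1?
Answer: 1615/8 ≈ 201.88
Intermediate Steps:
B = 0 (B = 1 - 1 = 0)
Q(W) = 1/(3 + W) (Q(W) = 1/(W + 3) = 1/(3 + W))
z(J, r) = -3 + J*r (z(J, r) = -3 + (J*r + 0) = -3 + J*r)
A(L, F) = -3 + F**2 - L (A(L, F) = (-3 + F*F) - L = (-3 + F**2) - L = -3 + F**2 - L)
(5*(-19))*A(Q(5), -1) = (5*(-19))*(-3 + (-1)**2 - 1/(3 + 5)) = -95*(-3 + 1 - 1/8) = -95*(-17/8) = 1615/8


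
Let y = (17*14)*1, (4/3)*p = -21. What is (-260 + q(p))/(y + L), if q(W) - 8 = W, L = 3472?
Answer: -153/2120 ≈ -0.072170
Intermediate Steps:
p = -63/4 (p = (¾)*(-21) = -63/4 ≈ -15.750)
y = 238 (y = 238*1 = 238)
q(W) = 8 + W
(-260 + q(p))/(y + L) = (-260 + (8 - 63/4))/(238 + 3472) = (-260 - 31/4)/3710 = -1071/4*1/3710 = -153/2120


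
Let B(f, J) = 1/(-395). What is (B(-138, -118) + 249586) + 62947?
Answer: 123450534/395 ≈ 3.1253e+5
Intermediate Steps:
B(f, J) = -1/395
(B(-138, -118) + 249586) + 62947 = (-1/395 + 249586) + 62947 = 98586469/395 + 62947 = 123450534/395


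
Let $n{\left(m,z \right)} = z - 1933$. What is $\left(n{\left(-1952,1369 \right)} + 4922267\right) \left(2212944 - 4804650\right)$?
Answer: $-12755607195318$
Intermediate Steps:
$n{\left(m,z \right)} = -1933 + z$
$\left(n{\left(-1952,1369 \right)} + 4922267\right) \left(2212944 - 4804650\right) = \left(\left(-1933 + 1369\right) + 4922267\right) \left(2212944 - 4804650\right) = \left(-564 + 4922267\right) \left(-2591706\right) = 4921703 \left(-2591706\right) = -12755607195318$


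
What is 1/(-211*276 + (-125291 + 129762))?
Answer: -1/53765 ≈ -1.8599e-5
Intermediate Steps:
1/(-211*276 + (-125291 + 129762)) = 1/(-58236 + 4471) = 1/(-53765) = -1/53765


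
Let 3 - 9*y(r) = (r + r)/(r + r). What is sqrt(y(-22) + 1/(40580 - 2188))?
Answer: sqrt(737059214)/57588 ≈ 0.47143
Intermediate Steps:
y(r) = 2/9 (y(r) = 1/3 - (r + r)/(9*(r + r)) = 1/3 - 2*r/(9*(2*r)) = 1/3 - 2*r*1/(2*r)/9 = 1/3 - 1/9*1 = 1/3 - 1/9 = 2/9)
sqrt(y(-22) + 1/(40580 - 2188)) = sqrt(2/9 + 1/(40580 - 2188)) = sqrt(2/9 + 1/38392) = sqrt(76793/345528) = sqrt(737059214)/57588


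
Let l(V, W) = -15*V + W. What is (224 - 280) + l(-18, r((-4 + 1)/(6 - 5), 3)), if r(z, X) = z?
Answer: 211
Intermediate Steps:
l(V, W) = W - 15*V
(224 - 280) + l(-18, r((-4 + 1)/(6 - 5), 3)) = (224 - 280) + ((-4 + 1)/(6 - 5) - 15*(-18)) = -56 + (-3/1 + 270) = -56 + (-3*1 + 270) = -56 + (-3 + 270) = -56 + 267 = 211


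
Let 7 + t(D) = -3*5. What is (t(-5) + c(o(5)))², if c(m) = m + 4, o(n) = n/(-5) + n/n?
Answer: 324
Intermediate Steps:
o(n) = 1 - n/5 (o(n) = n*(-⅕) + 1 = -n/5 + 1 = 1 - n/5)
c(m) = 4 + m
t(D) = -22 (t(D) = -7 - 3*5 = -7 - 15 = -22)
(t(-5) + c(o(5)))² = (-22 + (4 + (1 - ⅕*5)))² = (-22 + (4 + (1 - 1)))² = (-22 + (4 + 0))² = (-22 + 4)² = (-18)² = 324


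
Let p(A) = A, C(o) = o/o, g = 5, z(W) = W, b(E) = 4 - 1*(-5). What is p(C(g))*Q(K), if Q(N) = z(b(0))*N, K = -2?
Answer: -18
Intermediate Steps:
b(E) = 9 (b(E) = 4 + 5 = 9)
C(o) = 1
Q(N) = 9*N
p(C(g))*Q(K) = 1*(9*(-2)) = 1*(-18) = -18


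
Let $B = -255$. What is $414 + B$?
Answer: $159$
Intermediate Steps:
$414 + B = 414 - 255 = 159$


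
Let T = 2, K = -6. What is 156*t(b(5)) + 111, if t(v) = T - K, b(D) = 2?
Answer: 1359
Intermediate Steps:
t(v) = 8 (t(v) = 2 - 1*(-6) = 2 + 6 = 8)
156*t(b(5)) + 111 = 156*8 + 111 = 1248 + 111 = 1359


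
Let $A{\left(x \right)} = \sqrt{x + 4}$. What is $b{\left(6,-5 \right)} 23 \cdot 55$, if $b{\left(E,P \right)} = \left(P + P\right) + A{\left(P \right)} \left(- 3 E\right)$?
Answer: $-12650 - 22770 i \approx -12650.0 - 22770.0 i$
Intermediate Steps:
$A{\left(x \right)} = \sqrt{4 + x}$
$b{\left(E,P \right)} = 2 P - 3 E \sqrt{4 + P}$ ($b{\left(E,P \right)} = \left(P + P\right) + \sqrt{4 + P} \left(- 3 E\right) = 2 P - 3 E \sqrt{4 + P}$)
$b{\left(6,-5 \right)} 23 \cdot 55 = \left(2 \left(-5\right) - 18 \sqrt{4 - 5}\right) 23 \cdot 55 = \left(-10 - 18 \sqrt{-1}\right) 23 \cdot 55 = \left(-10 - 18 i\right) 23 \cdot 55 = \left(-230 - 414 i\right) 55 = -12650 - 22770 i$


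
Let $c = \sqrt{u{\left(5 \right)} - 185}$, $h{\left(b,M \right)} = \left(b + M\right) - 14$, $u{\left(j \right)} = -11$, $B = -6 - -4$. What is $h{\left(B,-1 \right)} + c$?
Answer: $-17 + 14 i \approx -17.0 + 14.0 i$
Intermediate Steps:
$B = -2$ ($B = -6 + 4 = -2$)
$h{\left(b,M \right)} = -14 + M + b$ ($h{\left(b,M \right)} = \left(M + b\right) - 14 = -14 + M + b$)
$c = 14 i$ ($c = \sqrt{-11 - 185} = \sqrt{-196} = 14 i \approx 14.0 i$)
$h{\left(B,-1 \right)} + c = \left(-14 - 1 - 2\right) + 14 i = -17 + 14 i$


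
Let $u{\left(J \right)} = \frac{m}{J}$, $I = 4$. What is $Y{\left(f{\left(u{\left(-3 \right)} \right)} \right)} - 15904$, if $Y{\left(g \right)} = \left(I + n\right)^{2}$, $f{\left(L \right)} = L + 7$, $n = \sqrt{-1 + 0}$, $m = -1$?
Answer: $-15889 + 8 i \approx -15889.0 + 8.0 i$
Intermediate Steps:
$n = i$ ($n = \sqrt{-1} = i \approx 1.0 i$)
$u{\left(J \right)} = - \frac{1}{J}$
$f{\left(L \right)} = 7 + L$
$Y{\left(g \right)} = \left(4 + i\right)^{2}$
$Y{\left(f{\left(u{\left(-3 \right)} \right)} \right)} - 15904 = \left(4 + i\right)^{2} - 15904 = -15904 + \left(4 + i\right)^{2}$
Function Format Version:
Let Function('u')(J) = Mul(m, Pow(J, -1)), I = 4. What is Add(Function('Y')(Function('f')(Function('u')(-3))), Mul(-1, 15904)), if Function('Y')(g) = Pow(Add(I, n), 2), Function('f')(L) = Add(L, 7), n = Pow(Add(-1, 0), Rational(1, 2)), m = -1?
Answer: Add(-15889, Mul(8, I)) ≈ Add(-15889., Mul(8.0000, I))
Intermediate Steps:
n = I (n = Pow(-1, Rational(1, 2)) = I ≈ Mul(1.0000, I))
Function('u')(J) = Mul(-1, Pow(J, -1))
Function('f')(L) = Add(7, L)
Function('Y')(g) = Pow(Add(4, I), 2)
Add(Function('Y')(Function('f')(Function('u')(-3))), Mul(-1, 15904)) = Add(Pow(Add(4, I), 2), Mul(-1, 15904)) = Add(Pow(Add(4, I), 2), -15904) = Add(-15904, Pow(Add(4, I), 2))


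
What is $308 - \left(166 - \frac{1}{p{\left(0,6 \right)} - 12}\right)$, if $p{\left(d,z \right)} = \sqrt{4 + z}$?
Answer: $\frac{9508}{67} - \frac{\sqrt{10}}{134} \approx 141.89$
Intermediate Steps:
$308 - \left(166 - \frac{1}{p{\left(0,6 \right)} - 12}\right) = 308 - \left(166 - \frac{1}{\sqrt{4 + 6} - 12}\right) = 308 - \left(166 - \frac{1}{\sqrt{10} - 12}\right) = 308 - \left(166 - \frac{1}{-12 + \sqrt{10}}\right) = 142 + \frac{1}{-12 + \sqrt{10}}$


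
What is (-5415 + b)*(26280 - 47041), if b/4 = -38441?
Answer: 3304715219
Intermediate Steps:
b = -153764 (b = 4*(-38441) = -153764)
(-5415 + b)*(26280 - 47041) = (-5415 - 153764)*(26280 - 47041) = -159179*(-20761) = 3304715219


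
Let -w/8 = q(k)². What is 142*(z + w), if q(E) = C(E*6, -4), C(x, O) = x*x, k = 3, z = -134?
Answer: -119271764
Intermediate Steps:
C(x, O) = x²
q(E) = 36*E² (q(E) = (E*6)² = (6*E)² = 36*E²)
w = -839808 (w = -8*(36*3²)² = -8*(36*9)² = -8*324² = -8*104976 = -839808)
142*(z + w) = 142*(-134 - 839808) = 142*(-839942) = -119271764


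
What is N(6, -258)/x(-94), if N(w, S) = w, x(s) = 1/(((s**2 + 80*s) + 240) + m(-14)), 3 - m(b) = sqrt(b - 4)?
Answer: 9354 - 18*I*sqrt(2) ≈ 9354.0 - 25.456*I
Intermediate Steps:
m(b) = 3 - sqrt(-4 + b) (m(b) = 3 - sqrt(b - 4) = 3 - sqrt(-4 + b))
x(s) = 1/(243 + s**2 + 80*s - 3*I*sqrt(2)) (x(s) = 1/(((s**2 + 80*s) + 240) + (3 - sqrt(-4 - 14))) = 1/((240 + s**2 + 80*s) + (3 - sqrt(-18))) = 1/((240 + s**2 + 80*s) + (3 - 3*I*sqrt(2))) = 1/(243 + s**2 + 80*s - 3*I*sqrt(2)))
N(6, -258)/x(-94) = 6/(1/(243 + (-94)**2 + 80*(-94) - 3*I*sqrt(2))) = 6/(1/(243 + 8836 - 7520 - 3*I*sqrt(2))) = 6/(1/(1559 - 3*I*sqrt(2))) = 6*(1559 - 3*I*sqrt(2)) = 9354 - 18*I*sqrt(2)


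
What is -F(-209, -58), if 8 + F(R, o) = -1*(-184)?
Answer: -176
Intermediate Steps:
F(R, o) = 176 (F(R, o) = -8 - 1*(-184) = -8 + 184 = 176)
-F(-209, -58) = -1*176 = -176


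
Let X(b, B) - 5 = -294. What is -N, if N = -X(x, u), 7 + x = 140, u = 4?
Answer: -289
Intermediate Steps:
x = 133 (x = -7 + 140 = 133)
X(b, B) = -289 (X(b, B) = 5 - 294 = -289)
N = 289 (N = -1*(-289) = 289)
-N = -1*289 = -289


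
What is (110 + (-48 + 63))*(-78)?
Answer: -9750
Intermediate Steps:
(110 + (-48 + 63))*(-78) = (110 + 15)*(-78) = 125*(-78) = -9750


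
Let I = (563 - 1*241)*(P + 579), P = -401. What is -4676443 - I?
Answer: -4733759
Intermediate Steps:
I = 57316 (I = (563 - 1*241)*(-401 + 579) = (563 - 241)*178 = 322*178 = 57316)
-4676443 - I = -4676443 - 1*57316 = -4676443 - 57316 = -4733759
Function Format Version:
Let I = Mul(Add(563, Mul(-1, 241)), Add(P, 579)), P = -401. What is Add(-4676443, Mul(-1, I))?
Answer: -4733759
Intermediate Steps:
I = 57316 (I = Mul(Add(563, Mul(-1, 241)), Add(-401, 579)) = Mul(Add(563, -241), 178) = Mul(322, 178) = 57316)
Add(-4676443, Mul(-1, I)) = Add(-4676443, Mul(-1, 57316)) = Add(-4676443, -57316) = -4733759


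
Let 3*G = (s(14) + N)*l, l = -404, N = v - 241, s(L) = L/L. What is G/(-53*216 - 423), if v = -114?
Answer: -47672/11871 ≈ -4.0158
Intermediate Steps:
s(L) = 1
N = -355 (N = -114 - 241 = -355)
G = 47672 (G = ((1 - 355)*(-404))/3 = (-354*(-404))/3 = (⅓)*143016 = 47672)
G/(-53*216 - 423) = 47672/(-53*216 - 423) = 47672/(-11448 - 423) = 47672/(-11871) = 47672*(-1/11871) = -47672/11871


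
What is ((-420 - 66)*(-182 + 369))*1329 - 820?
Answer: -120782998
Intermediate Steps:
((-420 - 66)*(-182 + 369))*1329 - 820 = -486*187*1329 - 820 = -90882*1329 - 820 = -120782178 - 820 = -120782998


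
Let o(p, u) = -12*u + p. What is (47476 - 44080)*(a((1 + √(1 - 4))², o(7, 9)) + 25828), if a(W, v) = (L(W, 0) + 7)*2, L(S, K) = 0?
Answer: 87759432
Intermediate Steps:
o(p, u) = p - 12*u
a(W, v) = 14 (a(W, v) = (0 + 7)*2 = 7*2 = 14)
(47476 - 44080)*(a((1 + √(1 - 4))², o(7, 9)) + 25828) = (47476 - 44080)*(14 + 25828) = 3396*25842 = 87759432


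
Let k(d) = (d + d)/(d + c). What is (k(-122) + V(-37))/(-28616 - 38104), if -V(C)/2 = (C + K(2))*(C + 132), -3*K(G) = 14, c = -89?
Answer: -2505991/21116880 ≈ -0.11867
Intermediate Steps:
K(G) = -14/3 (K(G) = -⅓*14 = -14/3)
k(d) = 2*d/(-89 + d) (k(d) = (d + d)/(d - 89) = (2*d)/(-89 + d) = 2*d/(-89 + d))
V(C) = -2*(132 + C)*(-14/3 + C) (V(C) = -2*(C - 14/3)*(C + 132) = -2*(-14/3 + C)*(132 + C) = -2*(132 + C)*(-14/3 + C))
(k(-122) + V(-37))/(-28616 - 38104) = (2*(-122)/(-89 - 122) + (1232 - 2*(-37)² - 764/3*(-37)))/(-28616 - 38104) = (2*(-122)/(-211) + (1232 - 2*1369 + 28268/3))/(-66720) = (2*(-122)*(-1/211) + (1232 - 2738 + 28268/3))*(-1/66720) = (244/211 + 23750/3)*(-1/66720) = (5011982/633)*(-1/66720) = -2505991/21116880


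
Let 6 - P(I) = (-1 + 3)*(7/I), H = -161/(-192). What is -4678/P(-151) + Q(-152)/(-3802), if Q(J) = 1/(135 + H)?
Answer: -17511103953569/22806791260 ≈ -767.80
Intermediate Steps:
H = 161/192 (H = -161*(-1/192) = 161/192 ≈ 0.83854)
P(I) = 6 - 14/I (P(I) = 6 - (-1 + 3)*7/I = 6 - 2*7/I = 6 - 14/I)
Q(J) = 192/26081 (Q(J) = 1/(135 + 161/192) = 1/(26081/192) = 192/26081)
-4678/P(-151) + Q(-152)/(-3802) = -4678/(6 - 14/(-151)) + (192/26081)/(-3802) = -4678/(6 - 14*(-1/151)) + (192/26081)*(-1/3802) = -4678/(6 + 14/151) - 96/49579981 = -4678/920/151 - 96/49579981 = -4678*151/920 - 96/49579981 = -353189/460 - 96/49579981 = -17511103953569/22806791260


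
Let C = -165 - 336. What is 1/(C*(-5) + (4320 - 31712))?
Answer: -1/24887 ≈ -4.0182e-5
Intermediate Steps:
C = -501
1/(C*(-5) + (4320 - 31712)) = 1/(-501*(-5) + (4320 - 31712)) = 1/(2505 - 27392) = 1/(-24887) = -1/24887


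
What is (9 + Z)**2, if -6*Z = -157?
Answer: 44521/36 ≈ 1236.7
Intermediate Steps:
Z = 157/6 (Z = -1/6*(-157) = 157/6 ≈ 26.167)
(9 + Z)**2 = (9 + 157/6)**2 = (211/6)**2 = 44521/36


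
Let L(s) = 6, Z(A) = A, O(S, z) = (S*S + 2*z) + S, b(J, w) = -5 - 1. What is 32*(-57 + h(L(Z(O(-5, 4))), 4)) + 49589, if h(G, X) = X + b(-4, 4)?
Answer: 47701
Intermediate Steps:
b(J, w) = -6
O(S, z) = S + S² + 2*z (O(S, z) = (S² + 2*z) + S = S + S² + 2*z)
h(G, X) = -6 + X (h(G, X) = X - 6 = -6 + X)
32*(-57 + h(L(Z(O(-5, 4))), 4)) + 49589 = 32*(-57 + (-6 + 4)) + 49589 = 32*(-57 - 2) + 49589 = 32*(-59) + 49589 = -1888 + 49589 = 47701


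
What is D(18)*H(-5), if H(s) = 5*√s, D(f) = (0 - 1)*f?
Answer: -90*I*√5 ≈ -201.25*I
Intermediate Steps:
D(f) = -f
D(18)*H(-5) = (-1*18)*(5*√(-5)) = -90*I*√5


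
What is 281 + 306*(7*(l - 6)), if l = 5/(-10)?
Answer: -13642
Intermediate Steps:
l = -½ (l = 5*(-⅒) = -½ ≈ -0.50000)
281 + 306*(7*(l - 6)) = 281 + 306*(7*(-½ - 6)) = 281 + 306*(7*(-13/2)) = 281 + 306*(-91/2) = 281 - 13923 = -13642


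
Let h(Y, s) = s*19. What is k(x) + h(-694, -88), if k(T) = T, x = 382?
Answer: -1290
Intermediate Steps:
h(Y, s) = 19*s
k(x) + h(-694, -88) = 382 + 19*(-88) = 382 - 1672 = -1290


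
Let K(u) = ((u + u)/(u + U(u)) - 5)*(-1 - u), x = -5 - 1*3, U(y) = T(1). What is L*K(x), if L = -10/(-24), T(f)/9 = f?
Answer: -245/4 ≈ -61.250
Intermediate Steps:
T(f) = 9*f
U(y) = 9 (U(y) = 9*1 = 9)
x = -8 (x = -5 - 3 = -8)
L = 5/12 (L = -10*(-1/24) = 5/12 ≈ 0.41667)
K(u) = (-1 - u)*(-5 + 2*u/(9 + u)) (K(u) = ((u + u)/(u + 9) - 5)*(-1 - u) = ((2*u)/(9 + u) - 5)*(-1 - u) = (2*u/(9 + u) - 5)*(-1 - u) = (-5 + 2*u/(9 + u))*(-1 - u) = (-1 - u)*(-5 + 2*u/(9 + u)))
L*K(x) = 5*(3*(15 + (-8)² + 16*(-8))/(9 - 8))/12 = 5*(3*(15 + 64 - 128)/1)/12 = 5*(3*1*(-49))/12 = (5/12)*(-147) = -245/4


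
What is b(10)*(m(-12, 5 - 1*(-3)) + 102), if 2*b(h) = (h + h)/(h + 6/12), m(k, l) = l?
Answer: 2200/21 ≈ 104.76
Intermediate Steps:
b(h) = h/(1/2 + h) (b(h) = ((h + h)/(h + 6/12))/2 = ((2*h)/(h + 6*(1/12)))/2 = ((2*h)/(h + 1/2))/2 = ((2*h)/(1/2 + h))/2 = (2*h/(1/2 + h))/2 = h/(1/2 + h))
b(10)*(m(-12, 5 - 1*(-3)) + 102) = (2*10/(1 + 2*10))*((5 - 1*(-3)) + 102) = (2*10/(1 + 20))*((5 + 3) + 102) = (2*10/21)*(8 + 102) = (2*10*(1/21))*110 = (20/21)*110 = 2200/21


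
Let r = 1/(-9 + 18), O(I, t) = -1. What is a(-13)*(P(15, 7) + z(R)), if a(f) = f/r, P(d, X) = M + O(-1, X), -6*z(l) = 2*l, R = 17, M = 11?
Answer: -507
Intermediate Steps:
r = ⅑ (r = 1/9 = ⅑ ≈ 0.11111)
z(l) = -l/3
P(d, X) = 10 (P(d, X) = 11 - 1 = 10)
a(f) = 9*f (a(f) = f/(⅑) = f*9 = 9*f)
a(-13)*(P(15, 7) + z(R)) = (9*(-13))*(10 - ⅓*17) = -117*(10 - 17/3) = -117*13/3 = -507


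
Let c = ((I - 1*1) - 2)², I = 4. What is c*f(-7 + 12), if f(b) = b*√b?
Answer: 5*√5 ≈ 11.180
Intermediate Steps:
f(b) = b^(3/2)
c = 1 (c = ((4 - 1*1) - 2)² = ((4 - 1) - 2)² = (3 - 2)² = 1² = 1)
c*f(-7 + 12) = 1*(-7 + 12)^(3/2) = 1*5^(3/2) = 1*(5*√5) = 5*√5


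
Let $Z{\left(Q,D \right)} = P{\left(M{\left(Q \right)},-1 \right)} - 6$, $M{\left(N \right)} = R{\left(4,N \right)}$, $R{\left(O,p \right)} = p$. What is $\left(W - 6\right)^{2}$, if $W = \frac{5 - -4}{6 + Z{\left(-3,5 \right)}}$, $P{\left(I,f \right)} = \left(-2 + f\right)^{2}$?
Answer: $25$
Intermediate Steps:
$M{\left(N \right)} = N$
$Z{\left(Q,D \right)} = 3$ ($Z{\left(Q,D \right)} = \left(-2 - 1\right)^{2} - 6 = \left(-3\right)^{2} - 6 = 9 - 6 = 3$)
$W = 1$ ($W = \frac{5 - -4}{6 + 3} = \frac{5 + 4}{9} = 9 \cdot \frac{1}{9} = 1$)
$\left(W - 6\right)^{2} = \left(1 - 6\right)^{2} = \left(-5\right)^{2} = 25$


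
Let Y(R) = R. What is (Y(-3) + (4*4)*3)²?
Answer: 2025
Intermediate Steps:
(Y(-3) + (4*4)*3)² = (-3 + (4*4)*3)² = (-3 + 16*3)² = (-3 + 48)² = 45² = 2025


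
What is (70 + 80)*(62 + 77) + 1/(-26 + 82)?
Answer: 1167601/56 ≈ 20850.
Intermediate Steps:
(70 + 80)*(62 + 77) + 1/(-26 + 82) = 150*139 + 1/56 = 20850 + 1/56 = 1167601/56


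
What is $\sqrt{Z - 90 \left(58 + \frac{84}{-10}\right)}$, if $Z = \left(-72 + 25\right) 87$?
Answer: $i \sqrt{8553} \approx 92.482 i$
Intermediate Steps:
$Z = -4089$ ($Z = \left(-47\right) 87 = -4089$)
$\sqrt{Z - 90 \left(58 + \frac{84}{-10}\right)} = \sqrt{-4089 - 90 \left(58 + \frac{84}{-10}\right)} = \sqrt{-4089 - 90 \left(58 + 84 \left(- \frac{1}{10}\right)\right)} = \sqrt{-4089 - 90 \left(58 - \frac{42}{5}\right)} = \sqrt{-4089 - 4464} = \sqrt{-8553} = i \sqrt{8553}$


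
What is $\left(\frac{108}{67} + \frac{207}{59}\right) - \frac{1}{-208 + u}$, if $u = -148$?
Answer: $\frac{7209749}{1407268} \approx 5.1232$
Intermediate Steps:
$\left(\frac{108}{67} + \frac{207}{59}\right) - \frac{1}{-208 + u} = \left(\frac{108}{67} + \frac{207}{59}\right) - \frac{1}{-208 - 148} = \left(108 \cdot \frac{1}{67} + 207 \cdot \frac{1}{59}\right) - \frac{1}{-356} = \left(\frac{108}{67} + \frac{207}{59}\right) - - \frac{1}{356} = \frac{20241}{3953} + \frac{1}{356} = \frac{7209749}{1407268}$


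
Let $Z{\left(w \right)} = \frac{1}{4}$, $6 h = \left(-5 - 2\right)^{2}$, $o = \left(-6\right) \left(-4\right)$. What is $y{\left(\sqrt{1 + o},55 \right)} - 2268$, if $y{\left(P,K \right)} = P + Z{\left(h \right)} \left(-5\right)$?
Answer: $- \frac{9057}{4} \approx -2264.3$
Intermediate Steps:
$o = 24$
$h = \frac{49}{6}$ ($h = \frac{\left(-5 - 2\right)^{2}}{6} = \frac{\left(-7\right)^{2}}{6} = \frac{1}{6} \cdot 49 = \frac{49}{6} \approx 8.1667$)
$Z{\left(w \right)} = \frac{1}{4}$
$y{\left(P,K \right)} = - \frac{5}{4} + P$ ($y{\left(P,K \right)} = P + \frac{1}{4} \left(-5\right) = P - \frac{5}{4} = - \frac{5}{4} + P$)
$y{\left(\sqrt{1 + o},55 \right)} - 2268 = \left(- \frac{5}{4} + \sqrt{1 + 24}\right) - 2268 = \left(- \frac{5}{4} + \sqrt{25}\right) - 2268 = \left(- \frac{5}{4} + 5\right) - 2268 = \frac{15}{4} - 2268 = - \frac{9057}{4}$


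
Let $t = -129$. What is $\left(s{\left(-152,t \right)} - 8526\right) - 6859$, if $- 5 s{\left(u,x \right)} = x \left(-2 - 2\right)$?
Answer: $- \frac{77441}{5} \approx -15488.0$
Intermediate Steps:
$s{\left(u,x \right)} = \frac{4 x}{5}$ ($s{\left(u,x \right)} = - \frac{x \left(-2 - 2\right)}{5} = - \frac{x \left(-4\right)}{5} = - \frac{\left(-4\right) x}{5} = \frac{4 x}{5}$)
$\left(s{\left(-152,t \right)} - 8526\right) - 6859 = \left(\frac{4}{5} \left(-129\right) - 8526\right) - 6859 = \left(- \frac{516}{5} - 8526\right) - 6859 = - \frac{43146}{5} - 6859 = - \frac{77441}{5}$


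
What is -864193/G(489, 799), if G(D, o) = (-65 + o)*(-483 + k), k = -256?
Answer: 864193/542426 ≈ 1.5932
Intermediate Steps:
G(D, o) = 48035 - 739*o (G(D, o) = (-65 + o)*(-483 - 256) = (-65 + o)*(-739) = 48035 - 739*o)
-864193/G(489, 799) = -864193/(48035 - 739*799) = -864193/(48035 - 590461) = -864193/(-542426) = -864193*(-1/542426) = 864193/542426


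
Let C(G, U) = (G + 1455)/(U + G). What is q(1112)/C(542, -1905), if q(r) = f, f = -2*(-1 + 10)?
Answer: 24534/1997 ≈ 12.285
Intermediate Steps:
f = -18 (f = -2*9 = -18)
q(r) = -18
C(G, U) = (1455 + G)/(G + U)
q(1112)/C(542, -1905) = -18*(542 - 1905)/(1455 + 542) = -18/(1997/(-1363)) = -18/((-1/1363*1997)) = -18/(-1997/1363) = -18*(-1363/1997) = 24534/1997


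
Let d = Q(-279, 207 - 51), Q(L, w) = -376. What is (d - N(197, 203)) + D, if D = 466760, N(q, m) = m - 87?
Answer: 466268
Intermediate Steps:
N(q, m) = -87 + m
d = -376
(d - N(197, 203)) + D = (-376 - (-87 + 203)) + 466760 = (-376 - 1*116) + 466760 = (-376 - 116) + 466760 = -492 + 466760 = 466268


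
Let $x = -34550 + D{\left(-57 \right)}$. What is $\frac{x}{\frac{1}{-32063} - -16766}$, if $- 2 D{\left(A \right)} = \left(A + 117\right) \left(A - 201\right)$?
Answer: $- \frac{859609030}{537568257} \approx -1.5991$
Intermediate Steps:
$D{\left(A \right)} = - \frac{\left(-201 + A\right) \left(117 + A\right)}{2}$ ($D{\left(A \right)} = - \frac{\left(A + 117\right) \left(A - 201\right)}{2} = - \frac{\left(117 + A\right) \left(-201 + A\right)}{2} = - \frac{\left(-201 + A\right) \left(117 + A\right)}{2}$)
$x = -26810$ ($x = -34550 + \left(\frac{23517}{2} + 42 \left(-57\right) - \frac{\left(-57\right)^{2}}{2}\right) = -34550 - -7740 = -34550 + 7740 = -26810$)
$\frac{x}{\frac{1}{-32063} - -16766} = - \frac{26810}{\frac{1}{-32063} - -16766} = - \frac{26810}{- \frac{1}{32063} + 16766} = - \frac{26810}{\frac{537568257}{32063}} = \left(-26810\right) \frac{32063}{537568257} = - \frac{859609030}{537568257}$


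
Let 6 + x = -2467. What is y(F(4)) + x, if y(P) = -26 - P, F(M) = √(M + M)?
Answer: -2499 - 2*√2 ≈ -2501.8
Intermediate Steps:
x = -2473 (x = -6 - 2467 = -2473)
F(M) = √2*√M (F(M) = √(2*M) = √2*√M)
y(F(4)) + x = (-26 - √2*√4) - 2473 = (-26 - √2*2) - 2473 = (-26 - 2*√2) - 2473 = -2499 - 2*√2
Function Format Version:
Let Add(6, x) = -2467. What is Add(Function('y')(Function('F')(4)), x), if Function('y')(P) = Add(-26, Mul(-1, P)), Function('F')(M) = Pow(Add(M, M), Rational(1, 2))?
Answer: Add(-2499, Mul(-2, Pow(2, Rational(1, 2)))) ≈ -2501.8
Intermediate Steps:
x = -2473 (x = Add(-6, -2467) = -2473)
Function('F')(M) = Mul(Pow(2, Rational(1, 2)), Pow(M, Rational(1, 2))) (Function('F')(M) = Pow(Mul(2, M), Rational(1, 2)) = Mul(Pow(2, Rational(1, 2)), Pow(M, Rational(1, 2))))
Add(Function('y')(Function('F')(4)), x) = Add(Add(-26, Mul(-1, Mul(Pow(2, Rational(1, 2)), Pow(4, Rational(1, 2))))), -2473) = Add(Add(-26, Mul(-1, Mul(Pow(2, Rational(1, 2)), 2))), -2473) = Add(Add(-26, Mul(-1, Mul(2, Pow(2, Rational(1, 2))))), -2473) = Add(Add(-26, Mul(-2, Pow(2, Rational(1, 2)))), -2473) = Add(-2499, Mul(-2, Pow(2, Rational(1, 2))))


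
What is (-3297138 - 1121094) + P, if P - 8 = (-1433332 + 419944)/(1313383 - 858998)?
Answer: -2007575725628/454385 ≈ -4.4182e+6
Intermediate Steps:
P = 2621692/454385 (P = 8 + (-1433332 + 419944)/(1313383 - 858998) = 8 - 1013388/454385 = 2621692/454385 ≈ 5.7698)
(-3297138 - 1121094) + P = (-3297138 - 1121094) + 2621692/454385 = -4418232 + 2621692/454385 = -2007575725628/454385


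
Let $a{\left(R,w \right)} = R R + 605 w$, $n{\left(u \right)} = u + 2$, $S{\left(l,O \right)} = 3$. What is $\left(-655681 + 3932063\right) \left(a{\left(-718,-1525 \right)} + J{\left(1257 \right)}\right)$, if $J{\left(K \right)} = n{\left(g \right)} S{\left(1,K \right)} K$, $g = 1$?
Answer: $-1296752679016$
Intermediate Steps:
$n{\left(u \right)} = 2 + u$
$a{\left(R,w \right)} = R^{2} + 605 w$
$J{\left(K \right)} = 9 K$ ($J{\left(K \right)} = \left(2 + 1\right) 3 K = 3 \cdot 3 K = 9 K$)
$\left(-655681 + 3932063\right) \left(a{\left(-718,-1525 \right)} + J{\left(1257 \right)}\right) = \left(-655681 + 3932063\right) \left(\left(\left(-718\right)^{2} + 605 \left(-1525\right)\right) + 9 \cdot 1257\right) = 3276382 \left(\left(515524 - 922625\right) + 11313\right) = 3276382 \left(-407101 + 11313\right) = 3276382 \left(-395788\right) = -1296752679016$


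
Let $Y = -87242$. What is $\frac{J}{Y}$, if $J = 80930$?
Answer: $- \frac{40465}{43621} \approx -0.92765$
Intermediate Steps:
$\frac{J}{Y} = \frac{80930}{-87242} = 80930 \left(- \frac{1}{87242}\right) = - \frac{40465}{43621}$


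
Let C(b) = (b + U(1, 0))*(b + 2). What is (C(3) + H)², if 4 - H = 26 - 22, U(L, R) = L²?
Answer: 400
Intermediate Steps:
C(b) = (1 + b)*(2 + b) (C(b) = (b + 1²)*(b + 2) = (b + 1)*(2 + b) = (1 + b)*(2 + b))
H = 0 (H = 4 - (26 - 22) = 4 - 1*4 = 4 - 4 = 0)
(C(3) + H)² = ((2 + 3² + 3*3) + 0)² = ((2 + 9 + 9) + 0)² = (20 + 0)² = 20² = 400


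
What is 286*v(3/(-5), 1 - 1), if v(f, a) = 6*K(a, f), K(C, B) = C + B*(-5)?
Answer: 5148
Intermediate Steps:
K(C, B) = C - 5*B
v(f, a) = -30*f + 6*a (v(f, a) = 6*(a - 5*f) = -30*f + 6*a)
286*v(3/(-5), 1 - 1) = 286*(-90/(-5) + 6*(1 - 1)) = 286*(-90*(-1)/5 + 6*0) = 286*(-30*(-3/5) + 0) = 286*(18 + 0) = 286*18 = 5148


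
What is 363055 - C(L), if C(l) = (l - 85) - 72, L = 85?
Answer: 363127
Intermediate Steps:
C(l) = -157 + l (C(l) = (-85 + l) - 72 = -157 + l)
363055 - C(L) = 363055 - (-157 + 85) = 363055 - 1*(-72) = 363055 + 72 = 363127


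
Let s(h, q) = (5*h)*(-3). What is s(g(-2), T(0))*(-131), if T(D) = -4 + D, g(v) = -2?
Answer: -3930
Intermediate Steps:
s(h, q) = -15*h
s(g(-2), T(0))*(-131) = -15*(-2)*(-131) = 30*(-131) = -3930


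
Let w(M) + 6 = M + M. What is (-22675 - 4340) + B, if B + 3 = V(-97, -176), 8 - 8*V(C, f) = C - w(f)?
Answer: -216397/8 ≈ -27050.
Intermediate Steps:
w(M) = -6 + 2*M (w(M) = -6 + (M + M) = -6 + 2*M)
V(C, f) = ¼ - C/8 + f/4 (V(C, f) = 1 - (C - (-6 + 2*f))/8 = 1 - (C + (6 - 2*f))/8 = 1 - (6 + C - 2*f)/8 = 1 + (-¾ - C/8 + f/4) = ¼ - C/8 + f/4)
B = -277/8 (B = -3 + (¼ - ⅛*(-97) + (¼)*(-176)) = -3 + (¼ + 97/8 - 44) = -3 - 253/8 = -277/8 ≈ -34.625)
(-22675 - 4340) + B = (-22675 - 4340) - 277/8 = -27015 - 277/8 = -216397/8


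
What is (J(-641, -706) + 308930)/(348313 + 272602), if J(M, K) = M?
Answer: 308289/620915 ≈ 0.49651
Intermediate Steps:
(J(-641, -706) + 308930)/(348313 + 272602) = (-641 + 308930)/(348313 + 272602) = 308289/620915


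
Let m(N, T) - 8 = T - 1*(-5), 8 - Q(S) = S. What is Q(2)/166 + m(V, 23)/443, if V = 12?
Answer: 4317/36769 ≈ 0.11741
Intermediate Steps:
Q(S) = 8 - S
m(N, T) = 13 + T (m(N, T) = 8 + (T - 1*(-5)) = 8 + (T + 5) = 8 + (5 + T) = 13 + T)
Q(2)/166 + m(V, 23)/443 = (8 - 1*2)/166 + (13 + 23)/443 = (8 - 2)*(1/166) + 36*(1/443) = 6*(1/166) + 36/443 = 3/83 + 36/443 = 4317/36769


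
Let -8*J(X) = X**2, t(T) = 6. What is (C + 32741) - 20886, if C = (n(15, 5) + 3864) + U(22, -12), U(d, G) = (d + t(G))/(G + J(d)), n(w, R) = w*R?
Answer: 2290074/145 ≈ 15794.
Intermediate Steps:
J(X) = -X**2/8
n(w, R) = R*w
U(d, G) = (6 + d)/(G - d**2/8) (U(d, G) = (d + 6)/(G - d**2/8) = (6 + d)/(G - d**2/8))
C = 571099/145 (C = (5*15 + 3864) + 8*(6 + 22)/(-1*22**2 + 8*(-12)) = (75 + 3864) + 8*28/(-1*484 - 96) = 3939 + 8*28/(-484 - 96) = 3939 + 8*28/(-580) = 3939 + 8*(-1/580)*28 = 3939 - 56/145 = 571099/145 ≈ 3938.6)
(C + 32741) - 20886 = (571099/145 + 32741) - 20886 = 5318544/145 - 20886 = 2290074/145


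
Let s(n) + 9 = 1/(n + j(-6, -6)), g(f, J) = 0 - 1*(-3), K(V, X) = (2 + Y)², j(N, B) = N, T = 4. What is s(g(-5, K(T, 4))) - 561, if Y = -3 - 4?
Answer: -1711/3 ≈ -570.33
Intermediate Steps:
Y = -7
K(V, X) = 25 (K(V, X) = (2 - 7)² = (-5)² = 25)
g(f, J) = 3 (g(f, J) = 0 + 3 = 3)
s(n) = -9 + 1/(-6 + n) (s(n) = -9 + 1/(n - 6) = -9 + 1/(-6 + n))
s(g(-5, K(T, 4))) - 561 = (55 - 9*3)/(-6 + 3) - 561 = (55 - 27)/(-3) - 561 = -⅓*28 - 561 = -28/3 - 561 = -1711/3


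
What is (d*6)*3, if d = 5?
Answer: 90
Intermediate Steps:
(d*6)*3 = (5*6)*3 = 30*3 = 90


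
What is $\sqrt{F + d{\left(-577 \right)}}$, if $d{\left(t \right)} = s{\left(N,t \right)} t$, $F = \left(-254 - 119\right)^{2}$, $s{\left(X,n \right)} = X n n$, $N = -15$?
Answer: $2 \sqrt{720409906} \approx 53681.0$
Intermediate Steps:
$s{\left(X,n \right)} = X n^{2}$
$F = 139129$ ($F = \left(-373\right)^{2} = 139129$)
$d{\left(t \right)} = - 15 t^{3}$ ($d{\left(t \right)} = - 15 t^{2} t = - 15 t^{3}$)
$\sqrt{F + d{\left(-577 \right)}} = \sqrt{139129 - 15 \left(-577\right)^{3}} = \sqrt{139129 - -2881500495} = \sqrt{139129 + 2881500495} = \sqrt{2881639624} = 2 \sqrt{720409906}$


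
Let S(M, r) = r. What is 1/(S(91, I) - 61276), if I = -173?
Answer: -1/61449 ≈ -1.6274e-5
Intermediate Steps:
1/(S(91, I) - 61276) = 1/(-173 - 61276) = 1/(-61449) = -1/61449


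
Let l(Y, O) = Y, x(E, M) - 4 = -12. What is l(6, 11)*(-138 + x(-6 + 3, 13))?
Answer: -876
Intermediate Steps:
x(E, M) = -8 (x(E, M) = 4 - 12 = -8)
l(6, 11)*(-138 + x(-6 + 3, 13)) = 6*(-138 - 8) = 6*(-146) = -876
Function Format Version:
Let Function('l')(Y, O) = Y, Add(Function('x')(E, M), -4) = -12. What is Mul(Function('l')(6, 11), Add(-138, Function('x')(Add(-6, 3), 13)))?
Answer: -876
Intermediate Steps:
Function('x')(E, M) = -8 (Function('x')(E, M) = Add(4, -12) = -8)
Mul(Function('l')(6, 11), Add(-138, Function('x')(Add(-6, 3), 13))) = Mul(6, Add(-138, -8)) = Mul(6, -146) = -876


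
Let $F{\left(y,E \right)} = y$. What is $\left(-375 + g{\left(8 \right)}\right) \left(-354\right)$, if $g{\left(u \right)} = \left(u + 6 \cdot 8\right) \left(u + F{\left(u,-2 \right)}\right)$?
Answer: $-184434$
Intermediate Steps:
$g{\left(u \right)} = 2 u \left(48 + u\right)$ ($g{\left(u \right)} = \left(u + 6 \cdot 8\right) \left(u + u\right) = \left(u + 48\right) 2 u = \left(48 + u\right) 2 u = 2 u \left(48 + u\right)$)
$\left(-375 + g{\left(8 \right)}\right) \left(-354\right) = \left(-375 + 2 \cdot 8 \left(48 + 8\right)\right) \left(-354\right) = \left(-375 + 2 \cdot 8 \cdot 56\right) \left(-354\right) = \left(-375 + 896\right) \left(-354\right) = 521 \left(-354\right) = -184434$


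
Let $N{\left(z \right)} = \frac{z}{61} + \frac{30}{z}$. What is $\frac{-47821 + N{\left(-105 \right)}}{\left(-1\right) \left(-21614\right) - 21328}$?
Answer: $- \frac{10210212}{61061} \approx -167.21$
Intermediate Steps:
$N{\left(z \right)} = \frac{30}{z} + \frac{z}{61}$ ($N{\left(z \right)} = z \frac{1}{61} + \frac{30}{z} = \frac{z}{61} + \frac{30}{z} = \frac{30}{z} + \frac{z}{61}$)
$\frac{-47821 + N{\left(-105 \right)}}{\left(-1\right) \left(-21614\right) - 21328} = \frac{-47821 + \left(\frac{30}{-105} + \frac{1}{61} \left(-105\right)\right)}{\left(-1\right) \left(-21614\right) - 21328} = \frac{-47821 + \left(30 \left(- \frac{1}{105}\right) - \frac{105}{61}\right)}{21614 - 21328} = \frac{-47821 - \frac{857}{427}}{286} = \left(-47821 - \frac{857}{427}\right) \frac{1}{286} = \left(- \frac{20420424}{427}\right) \frac{1}{286} = - \frac{10210212}{61061}$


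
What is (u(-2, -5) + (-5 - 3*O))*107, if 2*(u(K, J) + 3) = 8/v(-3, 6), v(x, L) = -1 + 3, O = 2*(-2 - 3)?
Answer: 2568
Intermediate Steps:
O = -10 (O = 2*(-5) = -10)
v(x, L) = 2
u(K, J) = -1 (u(K, J) = -3 + (8/2)/2 = -3 + (8*(½))/2 = -3 + (½)*4 = -3 + 2 = -1)
(u(-2, -5) + (-5 - 3*O))*107 = (-1 + (-5 - 3*(-10)))*107 = (-1 + (-5 + 30))*107 = (-1 + 25)*107 = 24*107 = 2568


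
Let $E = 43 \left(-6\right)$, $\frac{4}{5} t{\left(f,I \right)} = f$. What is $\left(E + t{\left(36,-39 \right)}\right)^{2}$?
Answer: $45369$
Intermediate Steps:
$t{\left(f,I \right)} = \frac{5 f}{4}$
$E = -258$
$\left(E + t{\left(36,-39 \right)}\right)^{2} = \left(-258 + \frac{5}{4} \cdot 36\right)^{2} = \left(-258 + 45\right)^{2} = \left(-213\right)^{2} = 45369$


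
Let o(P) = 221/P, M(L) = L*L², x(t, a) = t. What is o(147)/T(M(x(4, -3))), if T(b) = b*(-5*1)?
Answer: -221/47040 ≈ -0.0046981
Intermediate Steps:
M(L) = L³
T(b) = -5*b (T(b) = b*(-5) = -5*b)
o(147)/T(M(x(4, -3))) = (221/147)/((-5*4³)) = (221*(1/147))/((-5*64)) = (221/147)/(-320) = (221/147)*(-1/320) = -221/47040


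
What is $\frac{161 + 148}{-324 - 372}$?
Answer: $- \frac{103}{232} \approx -0.44397$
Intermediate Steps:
$\frac{161 + 148}{-324 - 372} = \frac{309}{-696} = 309 \left(- \frac{1}{696}\right) = - \frac{103}{232}$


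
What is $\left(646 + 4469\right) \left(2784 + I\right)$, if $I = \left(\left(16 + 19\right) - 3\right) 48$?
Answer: $22096800$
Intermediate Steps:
$I = 1536$ ($I = \left(35 - 3\right) 48 = 32 \cdot 48 = 1536$)
$\left(646 + 4469\right) \left(2784 + I\right) = \left(646 + 4469\right) \left(2784 + 1536\right) = 5115 \cdot 4320 = 22096800$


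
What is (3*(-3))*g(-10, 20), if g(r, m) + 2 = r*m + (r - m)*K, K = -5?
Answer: 468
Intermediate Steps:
g(r, m) = -2 - 5*r + 5*m + m*r (g(r, m) = -2 + (r*m + (r - m)*(-5)) = -2 + (m*r + (-5*r + 5*m)) = -2 + (-5*r + 5*m + m*r) = -2 - 5*r + 5*m + m*r)
(3*(-3))*g(-10, 20) = (3*(-3))*(-2 - 5*(-10) + 5*20 + 20*(-10)) = -9*(-2 + 50 + 100 - 200) = -9*(-52) = 468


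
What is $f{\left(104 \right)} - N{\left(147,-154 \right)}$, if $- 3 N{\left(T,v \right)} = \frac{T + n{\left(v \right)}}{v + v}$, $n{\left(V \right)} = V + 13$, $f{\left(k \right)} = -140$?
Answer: $- \frac{21561}{154} \approx -140.01$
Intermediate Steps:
$n{\left(V \right)} = 13 + V$
$N{\left(T,v \right)} = - \frac{13 + T + v}{6 v}$ ($N{\left(T,v \right)} = - \frac{\left(T + \left(13 + v\right)\right) \frac{1}{v + v}}{3} = - \frac{\left(13 + T + v\right) \frac{1}{2 v}}{3} = - \frac{\frac{1}{2} \frac{1}{v} \left(13 + T + v\right)}{3} = - \frac{13 + T + v}{6 v}$)
$f{\left(104 \right)} - N{\left(147,-154 \right)} = -140 - \frac{-13 - 147 - -154}{6 \left(-154\right)} = -140 - \frac{1}{6} \left(- \frac{1}{154}\right) \left(-13 - 147 + 154\right) = -140 - \frac{1}{6} \left(- \frac{1}{154}\right) \left(-6\right) = -140 - \frac{1}{154} = - \frac{21561}{154}$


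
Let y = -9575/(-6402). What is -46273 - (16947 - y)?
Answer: -404724865/6402 ≈ -63219.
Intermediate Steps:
y = 9575/6402 (y = -9575*(-1/6402) = 9575/6402 ≈ 1.4956)
-46273 - (16947 - y) = -46273 - (16947 - 1*9575/6402) = -46273 - (16947 - 9575/6402) = -46273 - 1*108485119/6402 = -46273 - 108485119/6402 = -404724865/6402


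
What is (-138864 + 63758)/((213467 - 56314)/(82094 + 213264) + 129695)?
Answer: -22183157948/38306612963 ≈ -0.57909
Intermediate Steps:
(-138864 + 63758)/((213467 - 56314)/(82094 + 213264) + 129695) = -75106/(157153/295358 + 129695) = -75106/38306612963/295358 = -75106*295358/38306612963 = -22183157948/38306612963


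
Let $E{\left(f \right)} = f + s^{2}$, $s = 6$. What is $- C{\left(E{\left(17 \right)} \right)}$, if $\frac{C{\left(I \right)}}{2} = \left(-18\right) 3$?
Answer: $108$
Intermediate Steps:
$E{\left(f \right)} = 36 + f$ ($E{\left(f \right)} = f + 6^{2} = f + 36 = 36 + f$)
$C{\left(I \right)} = -108$ ($C{\left(I \right)} = 2 \left(\left(-18\right) 3\right) = 2 \left(-54\right) = -108$)
$- C{\left(E{\left(17 \right)} \right)} = \left(-1\right) \left(-108\right) = 108$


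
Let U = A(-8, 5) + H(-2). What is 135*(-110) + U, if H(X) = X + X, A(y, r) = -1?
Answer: -14855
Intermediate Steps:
H(X) = 2*X
U = -5 (U = -1 + 2*(-2) = -1 - 4 = -5)
135*(-110) + U = 135*(-110) - 5 = -14850 - 5 = -14855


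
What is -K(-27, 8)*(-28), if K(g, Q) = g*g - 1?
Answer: 20384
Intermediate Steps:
K(g, Q) = -1 + g² (K(g, Q) = g² - 1 = -1 + g²)
-K(-27, 8)*(-28) = -(-1 + (-27)²)*(-28) = -(-1 + 729)*(-28) = -728*(-28) = -1*(-20384) = 20384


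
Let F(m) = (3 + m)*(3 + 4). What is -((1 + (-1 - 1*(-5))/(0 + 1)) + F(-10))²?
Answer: -1936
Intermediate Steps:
F(m) = 21 + 7*m (F(m) = (3 + m)*7 = 21 + 7*m)
-((1 + (-1 - 1*(-5))/(0 + 1)) + F(-10))² = -((1 + (-1 - 1*(-5))/(0 + 1)) + (21 + 7*(-10)))² = -((1 + (-1 + 5)/1) + (21 - 70))² = -((1 + 1*4) - 49)² = -((1 + 4) - 49)² = -(5 - 49)² = -1*(-44)² = -1*1936 = -1936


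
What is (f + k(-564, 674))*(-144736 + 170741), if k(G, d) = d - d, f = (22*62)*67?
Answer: 2376544940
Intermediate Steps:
f = 91388 (f = 1364*67 = 91388)
k(G, d) = 0
(f + k(-564, 674))*(-144736 + 170741) = (91388 + 0)*(-144736 + 170741) = 91388*26005 = 2376544940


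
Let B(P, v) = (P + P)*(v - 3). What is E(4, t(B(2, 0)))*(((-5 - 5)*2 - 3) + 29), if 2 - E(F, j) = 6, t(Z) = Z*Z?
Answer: -24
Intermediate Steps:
B(P, v) = 2*P*(-3 + v) (B(P, v) = (2*P)*(-3 + v) = 2*P*(-3 + v))
t(Z) = Z²
E(F, j) = -4 (E(F, j) = 2 - 1*6 = 2 - 6 = -4)
E(4, t(B(2, 0)))*(((-5 - 5)*2 - 3) + 29) = -4*(((-5 - 5)*2 - 3) + 29) = -4*((-10*2 - 3) + 29) = -4*((-20 - 3) + 29) = -4*(-23 + 29) = -4*6 = -24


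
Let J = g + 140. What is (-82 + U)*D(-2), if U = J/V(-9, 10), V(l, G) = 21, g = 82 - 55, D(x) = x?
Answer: 3110/21 ≈ 148.10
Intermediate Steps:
g = 27
J = 167 (J = 27 + 140 = 167)
U = 167/21 ≈ 7.9524
(-82 + U)*D(-2) = (-82 + 167/21)*(-2) = -1555/21*(-2) = 3110/21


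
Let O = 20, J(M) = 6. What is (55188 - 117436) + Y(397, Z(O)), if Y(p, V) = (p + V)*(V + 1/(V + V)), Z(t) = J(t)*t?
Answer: -49403/240 ≈ -205.85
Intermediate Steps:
Z(t) = 6*t
Y(p, V) = (V + p)*(V + 1/(2*V))
(55188 - 117436) + Y(397, Z(O)) = (55188 - 117436) + (1/2 + (6*20)**2 + (6*20)*397 + (1/2)*397/(6*20)) = -62248 + (1/2 + 120**2 + 120*397 + (1/2)*397/120) = -62248 + (1/2 + 14400 + 47640 + (1/2)*397*(1/120)) = -62248 + (1/2 + 14400 + 47640 + 397/240) = -62248 + 14890117/240 = -49403/240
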